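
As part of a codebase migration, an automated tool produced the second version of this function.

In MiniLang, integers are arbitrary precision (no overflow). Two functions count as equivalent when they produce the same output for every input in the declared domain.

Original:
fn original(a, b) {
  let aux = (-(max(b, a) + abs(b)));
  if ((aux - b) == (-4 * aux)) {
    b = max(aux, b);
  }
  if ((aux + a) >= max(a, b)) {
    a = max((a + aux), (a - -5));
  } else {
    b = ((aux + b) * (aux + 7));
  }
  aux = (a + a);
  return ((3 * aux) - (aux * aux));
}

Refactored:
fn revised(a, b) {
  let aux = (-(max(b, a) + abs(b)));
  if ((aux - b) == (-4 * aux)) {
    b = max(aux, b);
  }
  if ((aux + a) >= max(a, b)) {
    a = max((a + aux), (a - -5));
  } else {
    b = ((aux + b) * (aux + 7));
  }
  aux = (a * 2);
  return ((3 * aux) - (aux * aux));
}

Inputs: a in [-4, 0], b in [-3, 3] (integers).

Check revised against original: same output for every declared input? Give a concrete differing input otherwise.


The two versions differ — the changes include constant usage differs; arithmetic usage differs.
Spot check at a=0, b=-2 — original: aux = -2; ((aux - b) == (-4 * aux)) -> false; ((aux + a) >= max(a, b)) -> false; b = -20; aux = 0; return 0. revised: aux = -2; ((aux - b) == (-4 * aux)) -> false; ((aux + a) >= max(a, b)) -> false; b = -20; aux = 0; return 0. Both give 0.
Checked all 35 inputs in the declared domain: the outputs agree on every one.
verdict: equivalent


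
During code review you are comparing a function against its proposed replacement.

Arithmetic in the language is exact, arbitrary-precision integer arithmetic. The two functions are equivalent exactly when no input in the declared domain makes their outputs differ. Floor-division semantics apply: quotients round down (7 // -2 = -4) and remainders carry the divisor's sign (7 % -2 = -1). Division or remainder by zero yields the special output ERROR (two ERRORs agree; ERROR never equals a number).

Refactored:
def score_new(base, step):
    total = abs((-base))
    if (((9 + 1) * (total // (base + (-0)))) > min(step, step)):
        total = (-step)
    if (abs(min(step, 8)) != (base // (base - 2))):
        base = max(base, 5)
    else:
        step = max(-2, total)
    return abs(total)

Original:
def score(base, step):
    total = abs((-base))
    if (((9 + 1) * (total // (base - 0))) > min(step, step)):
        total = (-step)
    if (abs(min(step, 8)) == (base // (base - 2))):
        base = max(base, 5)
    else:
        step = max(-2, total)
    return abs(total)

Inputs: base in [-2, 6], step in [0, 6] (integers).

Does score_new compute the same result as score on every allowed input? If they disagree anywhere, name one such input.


The one real change (`(abs(min(step, 8)) == (base // (base - 2)))` became `(abs(min(step, 8)) != (base // (base - 2)))`) has no effect anywhere in the declared ranges.
Tracing base=3, step=2: score: total=3, then (((9 + 1) * (total // (base - 0))) > min(step, step)) is true, then total=-2, then (abs(min(step, 8)) == (base // (base - 2))) is false, then step=-2, then returns 2 | score_new: total=3, then (((9 + 1) * (total // (base + (-0)))) > min(step, step)) is true, then total=-2, then (abs(min(step, 8)) != (base // (base - 2))) is true, then base=5, then returns 2 — matching result 2.
Checked all 63 inputs in the declared domain: the outputs agree on every one.
verdict: equivalent


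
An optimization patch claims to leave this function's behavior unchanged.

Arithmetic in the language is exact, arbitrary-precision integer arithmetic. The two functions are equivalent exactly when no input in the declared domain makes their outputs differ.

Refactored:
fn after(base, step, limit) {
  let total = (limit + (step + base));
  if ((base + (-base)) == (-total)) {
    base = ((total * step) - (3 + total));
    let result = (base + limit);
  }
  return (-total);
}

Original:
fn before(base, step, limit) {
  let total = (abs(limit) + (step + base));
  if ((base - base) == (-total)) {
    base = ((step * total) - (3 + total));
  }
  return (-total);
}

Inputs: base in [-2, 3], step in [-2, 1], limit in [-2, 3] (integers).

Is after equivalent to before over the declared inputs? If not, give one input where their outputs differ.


These are not equivalent — on base=-2, step=-2, limit=-2 the outputs split (2 vs 6).
before: total = -2; ((base - base) == (-total)) -> false; return 2
after: total = -6; ((base + (-base)) == (-total)) -> false; return 6
verdict: not equivalent; witness: base=-2, step=-2, limit=-2


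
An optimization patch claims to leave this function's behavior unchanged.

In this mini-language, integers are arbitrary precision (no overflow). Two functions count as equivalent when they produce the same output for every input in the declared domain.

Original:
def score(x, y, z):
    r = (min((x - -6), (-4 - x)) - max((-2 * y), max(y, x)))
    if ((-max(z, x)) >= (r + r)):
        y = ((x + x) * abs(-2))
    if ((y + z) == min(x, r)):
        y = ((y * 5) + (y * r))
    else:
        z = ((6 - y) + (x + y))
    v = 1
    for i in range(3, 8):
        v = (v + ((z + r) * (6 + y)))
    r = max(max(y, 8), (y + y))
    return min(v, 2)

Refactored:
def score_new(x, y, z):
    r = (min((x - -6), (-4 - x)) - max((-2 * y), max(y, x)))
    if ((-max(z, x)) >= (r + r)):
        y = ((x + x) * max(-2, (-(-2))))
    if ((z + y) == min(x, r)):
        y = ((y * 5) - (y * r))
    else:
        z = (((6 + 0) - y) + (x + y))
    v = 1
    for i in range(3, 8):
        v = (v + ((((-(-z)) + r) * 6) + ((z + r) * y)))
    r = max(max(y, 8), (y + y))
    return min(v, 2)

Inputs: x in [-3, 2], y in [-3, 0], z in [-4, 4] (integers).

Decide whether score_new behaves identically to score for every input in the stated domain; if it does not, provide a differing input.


At x=-2, y=-3, z=0: score gives -1199, score_new gives 2.
verdict: not equivalent; witness: x=-2, y=-3, z=0


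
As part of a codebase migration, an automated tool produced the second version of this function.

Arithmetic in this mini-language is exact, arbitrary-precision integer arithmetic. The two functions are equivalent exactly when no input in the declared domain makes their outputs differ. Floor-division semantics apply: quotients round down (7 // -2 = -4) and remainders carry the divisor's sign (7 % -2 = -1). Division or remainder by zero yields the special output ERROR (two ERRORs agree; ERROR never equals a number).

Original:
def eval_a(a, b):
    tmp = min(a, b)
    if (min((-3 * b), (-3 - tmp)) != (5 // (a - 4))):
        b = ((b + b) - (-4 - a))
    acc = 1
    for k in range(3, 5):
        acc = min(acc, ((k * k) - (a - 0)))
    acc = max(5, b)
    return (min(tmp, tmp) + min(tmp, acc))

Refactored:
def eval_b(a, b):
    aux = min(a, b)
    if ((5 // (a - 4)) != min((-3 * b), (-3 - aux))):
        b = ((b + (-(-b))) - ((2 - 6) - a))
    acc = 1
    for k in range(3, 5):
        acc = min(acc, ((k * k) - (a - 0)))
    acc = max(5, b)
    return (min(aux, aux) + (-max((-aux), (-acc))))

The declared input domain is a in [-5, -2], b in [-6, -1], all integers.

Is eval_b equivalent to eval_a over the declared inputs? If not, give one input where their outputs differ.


Equivalent — the differences include local variable names differ; and min/max/abs usage differs; and arithmetic usage differs; and constant usage differs, yet no declared input distinguishes the two.
Tracing a=-2, b=-6: eval_a: tmp becomes -6; next (min((-3 * b), (-3 - tmp)) != (5 // (a - 4))) evaluates to true; next b becomes -10; next acc becomes 1; next at k=3:; next acc becomes 1; next at k=4:; next acc becomes 1; next acc becomes 5; next final value -12 | eval_b: aux becomes -6; next ((5 // (a - 4)) != min((-3 * b), (-3 - aux))) evaluates to true; next b becomes -10; next acc becomes 1; next at k=3:; next acc becomes 1; next at k=4:; next acc becomes 1; next acc becomes 5; next final value -12 — matching result -12.
Across all 24 domain points the two functions coincide.
verdict: equivalent


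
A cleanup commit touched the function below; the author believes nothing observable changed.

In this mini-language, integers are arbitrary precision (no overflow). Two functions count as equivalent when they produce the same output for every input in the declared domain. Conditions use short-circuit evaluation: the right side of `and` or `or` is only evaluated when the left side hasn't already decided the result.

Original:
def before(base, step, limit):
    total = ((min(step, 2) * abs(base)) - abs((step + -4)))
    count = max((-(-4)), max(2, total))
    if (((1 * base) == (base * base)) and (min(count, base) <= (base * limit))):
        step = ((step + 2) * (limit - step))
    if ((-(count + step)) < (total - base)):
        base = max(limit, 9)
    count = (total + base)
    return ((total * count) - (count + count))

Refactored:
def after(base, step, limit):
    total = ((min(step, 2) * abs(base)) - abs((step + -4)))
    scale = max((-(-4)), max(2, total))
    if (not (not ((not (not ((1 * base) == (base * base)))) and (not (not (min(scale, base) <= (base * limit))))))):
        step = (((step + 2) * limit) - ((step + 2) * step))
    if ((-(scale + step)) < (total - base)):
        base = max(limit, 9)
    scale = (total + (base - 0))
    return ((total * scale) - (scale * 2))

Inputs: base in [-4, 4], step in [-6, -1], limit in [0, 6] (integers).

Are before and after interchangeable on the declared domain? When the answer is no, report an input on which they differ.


The two are interchangeable: arithmetic usage differs, boolean connective usage differs, constant usage differs, local variable names differ, and every declared input agrees.
As a probe, take base=-4, step=-2, limit=2: before runs total := -14 | count := 4 | (((1 * base) == (base * base)) and (min(count, base) <= (base * limit))): false | ((-(count + step)) < (total - base)): false | count := -18 | result 288; after runs total := -14 | scale := 4 | (not (not ((not (not ((1 * base) == (base * base)))) and (not (not (min(scale, base) <= (base * limit))))))): false | ((-(scale + step)) < (total - base)): false | scale := -18 | result 288; both end at 288.
An exhaustive pass over the 378 declared inputs shows identical outputs.
verdict: equivalent


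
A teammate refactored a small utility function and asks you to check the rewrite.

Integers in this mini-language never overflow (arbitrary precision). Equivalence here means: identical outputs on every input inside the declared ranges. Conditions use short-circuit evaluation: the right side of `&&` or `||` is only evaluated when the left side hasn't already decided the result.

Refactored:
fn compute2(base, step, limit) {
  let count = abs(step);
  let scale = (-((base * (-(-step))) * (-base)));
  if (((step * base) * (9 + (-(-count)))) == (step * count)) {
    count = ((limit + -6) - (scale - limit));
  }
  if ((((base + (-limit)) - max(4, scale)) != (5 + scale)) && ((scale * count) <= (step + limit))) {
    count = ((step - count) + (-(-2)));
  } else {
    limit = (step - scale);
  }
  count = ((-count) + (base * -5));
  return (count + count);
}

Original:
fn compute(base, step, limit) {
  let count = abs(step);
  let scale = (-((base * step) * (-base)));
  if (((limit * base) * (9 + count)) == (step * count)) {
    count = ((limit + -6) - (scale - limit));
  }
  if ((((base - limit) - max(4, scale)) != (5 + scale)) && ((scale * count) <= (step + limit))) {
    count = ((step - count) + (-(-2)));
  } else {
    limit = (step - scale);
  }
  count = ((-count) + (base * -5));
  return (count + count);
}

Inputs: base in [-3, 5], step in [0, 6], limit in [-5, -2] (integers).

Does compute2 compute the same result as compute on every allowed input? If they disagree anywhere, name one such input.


Not equivalent: base=-3, step=0, limit=-5 separates them (30 vs 62).
compute: count becomes 0; next scale becomes 0; next (((limit * base) * (9 + count)) == (step * count)) evaluates to false; next ((((base - limit) - max(4, scale)) != (5 + scale)) && ((scale * count) <= (step + limit))) evaluates to false; next limit becomes 0; next count becomes 15; next final value 30
compute2: count becomes 0; next scale becomes 0; next (((step * base) * (9 + (-(-count)))) == (step * count)) evaluates to true; next count becomes -16; next ((((base + (-limit)) - max(4, scale)) != (5 + scale)) && ((scale * count) <= (step + limit))) evaluates to false; next limit becomes 0; next count becomes 31; next final value 62
verdict: not equivalent; witness: base=-3, step=0, limit=-5


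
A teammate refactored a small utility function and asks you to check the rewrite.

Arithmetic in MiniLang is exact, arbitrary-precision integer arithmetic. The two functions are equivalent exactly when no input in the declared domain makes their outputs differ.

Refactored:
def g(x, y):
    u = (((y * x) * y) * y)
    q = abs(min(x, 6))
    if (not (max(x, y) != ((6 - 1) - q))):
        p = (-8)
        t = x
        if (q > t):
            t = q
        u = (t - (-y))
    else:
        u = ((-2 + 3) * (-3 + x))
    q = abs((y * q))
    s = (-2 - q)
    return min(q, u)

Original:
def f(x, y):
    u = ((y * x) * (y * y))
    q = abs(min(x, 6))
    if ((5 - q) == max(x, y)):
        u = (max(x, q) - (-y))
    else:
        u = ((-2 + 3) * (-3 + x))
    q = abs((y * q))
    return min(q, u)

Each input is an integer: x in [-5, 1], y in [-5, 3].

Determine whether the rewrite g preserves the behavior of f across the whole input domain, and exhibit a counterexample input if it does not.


Equivalent — the differences include arithmetic usage differs, statement counts differ, min/max/abs usage differs, comparison usage differs, constant usage differs, branching structure differs, local variable names differ, boolean connective usage differs, yet no declared input distinguishes the two.
As a probe, take x=-2, y=-2: f runs u=16, then q=2, then ((5 - q) == max(x, y)) is false, then u=-5, then q=4, then returns -5; g runs u=16, then q=2, then (not (max(x, y) != ((6 - 1) - q))) is false, then u=-5, then q=4, then s=-6, then returns -5; both end at -5.
Every one of the 63 inputs gives matching results.
verdict: equivalent


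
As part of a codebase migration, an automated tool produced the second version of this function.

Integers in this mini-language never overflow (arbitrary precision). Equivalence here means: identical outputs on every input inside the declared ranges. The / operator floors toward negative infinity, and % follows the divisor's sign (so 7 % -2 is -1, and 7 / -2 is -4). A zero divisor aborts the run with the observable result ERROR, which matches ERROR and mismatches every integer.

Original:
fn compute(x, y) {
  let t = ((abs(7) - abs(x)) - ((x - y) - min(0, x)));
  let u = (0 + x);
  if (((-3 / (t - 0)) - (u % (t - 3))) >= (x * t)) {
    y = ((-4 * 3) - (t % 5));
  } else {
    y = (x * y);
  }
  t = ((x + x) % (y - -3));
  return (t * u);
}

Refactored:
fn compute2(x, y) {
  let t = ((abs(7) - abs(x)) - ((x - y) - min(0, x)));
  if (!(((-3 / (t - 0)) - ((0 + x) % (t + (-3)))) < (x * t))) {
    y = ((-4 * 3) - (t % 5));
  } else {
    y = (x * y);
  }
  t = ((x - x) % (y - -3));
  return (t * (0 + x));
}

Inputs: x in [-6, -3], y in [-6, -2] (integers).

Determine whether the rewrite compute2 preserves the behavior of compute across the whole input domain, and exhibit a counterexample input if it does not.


Run the pair on x=-6, y=-6.
compute: t := -5 | u := -6 | (((-3 / (t - 0)) - (u % (t - 3))) >= (x * t)): false | y := 36 | t := 27 | result -162
compute2: t := -5 | (!(((-3 / (t - 0)) - ((0 + x) % (t + (-3)))) < (x * t))): false | y := 36 | t := 0 | result 0
-162 != 0, so the rewrite changes behavior.
verdict: not equivalent; witness: x=-6, y=-6


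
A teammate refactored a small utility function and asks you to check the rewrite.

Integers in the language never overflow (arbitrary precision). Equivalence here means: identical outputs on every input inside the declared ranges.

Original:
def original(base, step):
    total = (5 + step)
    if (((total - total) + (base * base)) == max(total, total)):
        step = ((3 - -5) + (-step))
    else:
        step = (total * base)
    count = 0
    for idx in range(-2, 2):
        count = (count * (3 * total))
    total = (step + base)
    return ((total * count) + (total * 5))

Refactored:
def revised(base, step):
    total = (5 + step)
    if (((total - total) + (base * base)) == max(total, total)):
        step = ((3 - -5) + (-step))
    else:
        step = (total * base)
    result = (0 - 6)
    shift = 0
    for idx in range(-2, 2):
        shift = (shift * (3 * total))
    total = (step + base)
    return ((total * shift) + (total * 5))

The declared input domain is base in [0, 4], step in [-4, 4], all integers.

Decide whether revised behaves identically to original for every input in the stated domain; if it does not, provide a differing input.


Differences: statement counts differ; also local variable names differ; also arithmetic usage differs; also constant usage differs — yet all 45 inputs agree.
verdict: equivalent


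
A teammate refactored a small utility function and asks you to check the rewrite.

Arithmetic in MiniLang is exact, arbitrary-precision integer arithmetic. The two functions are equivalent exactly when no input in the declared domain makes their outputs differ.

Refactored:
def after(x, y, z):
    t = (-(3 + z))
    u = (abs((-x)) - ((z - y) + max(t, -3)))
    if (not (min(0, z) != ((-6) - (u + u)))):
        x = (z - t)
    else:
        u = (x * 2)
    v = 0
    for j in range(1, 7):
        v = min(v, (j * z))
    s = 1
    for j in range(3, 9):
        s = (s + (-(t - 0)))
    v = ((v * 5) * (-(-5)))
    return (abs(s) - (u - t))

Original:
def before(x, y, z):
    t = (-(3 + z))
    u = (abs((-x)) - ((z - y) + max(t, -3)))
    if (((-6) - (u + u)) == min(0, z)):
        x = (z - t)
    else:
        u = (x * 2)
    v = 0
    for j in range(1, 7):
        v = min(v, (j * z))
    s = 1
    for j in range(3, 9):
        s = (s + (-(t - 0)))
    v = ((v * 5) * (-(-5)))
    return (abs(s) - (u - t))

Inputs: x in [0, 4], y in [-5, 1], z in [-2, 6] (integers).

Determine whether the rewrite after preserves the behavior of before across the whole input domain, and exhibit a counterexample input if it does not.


Differences: boolean connective usage differs; comparison usage differs — yet all 315 inputs agree.
verdict: equivalent


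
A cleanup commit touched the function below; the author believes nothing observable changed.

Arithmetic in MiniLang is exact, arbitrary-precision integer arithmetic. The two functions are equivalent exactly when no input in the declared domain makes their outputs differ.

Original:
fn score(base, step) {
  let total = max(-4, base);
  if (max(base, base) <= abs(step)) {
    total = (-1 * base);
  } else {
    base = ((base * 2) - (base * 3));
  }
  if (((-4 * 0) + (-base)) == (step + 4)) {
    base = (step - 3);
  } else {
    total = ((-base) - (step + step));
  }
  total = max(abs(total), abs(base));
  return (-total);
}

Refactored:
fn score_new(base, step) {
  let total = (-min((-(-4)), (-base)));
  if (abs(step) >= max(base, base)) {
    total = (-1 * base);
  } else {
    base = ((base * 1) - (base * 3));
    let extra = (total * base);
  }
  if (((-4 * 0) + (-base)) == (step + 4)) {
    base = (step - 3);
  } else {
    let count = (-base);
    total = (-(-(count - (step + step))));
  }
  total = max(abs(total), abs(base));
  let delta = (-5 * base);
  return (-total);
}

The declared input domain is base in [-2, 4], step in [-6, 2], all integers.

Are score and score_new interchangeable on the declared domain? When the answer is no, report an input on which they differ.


Run the pair on base=1, step=0.
score: total becomes 1; next (max(base, base) <= abs(step)) evaluates to false; next base becomes -1; next (((-4 * 0) + (-base)) == (step + 4)) evaluates to false; next total becomes 1; next total becomes 1; next final value -1
score_new: total becomes 1; next (abs(step) >= max(base, base)) evaluates to false; next base becomes -2; next extra becomes -2; next (((-4 * 0) + (-base)) == (step + 4)) evaluates to false; next count becomes 2; next total becomes 2; next total becomes 2; next delta becomes 10; next final value -2
-1 and -2 differ, so these are not the same function on this domain.
verdict: not equivalent; witness: base=1, step=0


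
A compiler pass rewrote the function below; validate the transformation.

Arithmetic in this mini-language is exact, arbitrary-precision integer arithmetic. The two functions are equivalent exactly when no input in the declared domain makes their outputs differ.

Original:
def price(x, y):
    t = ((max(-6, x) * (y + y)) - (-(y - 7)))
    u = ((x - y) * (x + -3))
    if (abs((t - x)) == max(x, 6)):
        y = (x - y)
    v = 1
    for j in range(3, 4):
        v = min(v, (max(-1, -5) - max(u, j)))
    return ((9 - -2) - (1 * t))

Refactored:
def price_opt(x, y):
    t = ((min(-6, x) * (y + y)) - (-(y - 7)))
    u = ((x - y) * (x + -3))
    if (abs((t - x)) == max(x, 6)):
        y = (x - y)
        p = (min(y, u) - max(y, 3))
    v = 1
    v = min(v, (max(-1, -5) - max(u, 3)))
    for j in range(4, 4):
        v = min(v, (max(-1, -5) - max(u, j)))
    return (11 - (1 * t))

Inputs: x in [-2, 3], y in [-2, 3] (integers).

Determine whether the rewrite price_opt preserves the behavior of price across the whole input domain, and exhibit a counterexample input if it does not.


Not equivalent: x=-2, y=-2 separates them (12 vs -4).
price: t = -1; u = 0; (abs((t - x)) == max(x, 6)) -> false; v = 1; [j=3]; v = -4; return 12
price_opt: t = 15; u = 0; (abs((t - x)) == max(x, 6)) -> false; v = 1; v = -4; the j loop: no iterations; return -4
verdict: not equivalent; witness: x=-2, y=-2


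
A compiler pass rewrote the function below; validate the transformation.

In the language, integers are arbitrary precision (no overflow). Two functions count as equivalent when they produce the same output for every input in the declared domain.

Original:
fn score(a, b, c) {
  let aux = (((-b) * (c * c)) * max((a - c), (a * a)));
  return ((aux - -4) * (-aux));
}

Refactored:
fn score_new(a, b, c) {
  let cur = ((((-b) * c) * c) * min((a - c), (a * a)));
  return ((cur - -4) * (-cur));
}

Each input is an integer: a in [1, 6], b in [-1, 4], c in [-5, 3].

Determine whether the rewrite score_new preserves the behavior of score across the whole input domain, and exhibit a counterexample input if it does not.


On input a=1, b=-1, c=-5, score returns -23100 while score_new returns -725.
verdict: not equivalent; witness: a=1, b=-1, c=-5


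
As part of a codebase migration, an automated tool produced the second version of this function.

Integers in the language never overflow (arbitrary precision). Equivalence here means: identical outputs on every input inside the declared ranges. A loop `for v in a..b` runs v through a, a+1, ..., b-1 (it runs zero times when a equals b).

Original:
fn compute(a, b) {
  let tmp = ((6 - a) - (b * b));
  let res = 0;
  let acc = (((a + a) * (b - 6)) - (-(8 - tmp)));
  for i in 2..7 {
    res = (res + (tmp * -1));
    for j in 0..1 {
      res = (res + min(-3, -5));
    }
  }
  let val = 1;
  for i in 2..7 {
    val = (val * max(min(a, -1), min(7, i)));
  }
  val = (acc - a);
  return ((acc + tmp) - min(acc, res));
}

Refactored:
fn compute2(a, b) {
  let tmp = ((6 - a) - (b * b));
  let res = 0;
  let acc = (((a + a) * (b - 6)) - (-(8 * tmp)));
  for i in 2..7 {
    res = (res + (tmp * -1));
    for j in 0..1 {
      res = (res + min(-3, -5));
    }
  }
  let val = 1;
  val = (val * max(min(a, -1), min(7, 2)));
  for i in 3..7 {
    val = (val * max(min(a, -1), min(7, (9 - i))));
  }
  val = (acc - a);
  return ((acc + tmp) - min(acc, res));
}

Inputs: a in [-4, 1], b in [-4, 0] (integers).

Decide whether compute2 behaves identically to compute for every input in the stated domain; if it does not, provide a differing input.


These are not equivalent — on a=-4, b=-4 the outputs split (83 vs 21).
compute: tmp becomes -6; next res becomes 0; next acc becomes 94; next at i=2:; next res becomes 6; next at j=0:; next res becomes 1; next at i=3:; next res becomes 7; next at j=0:; next res becomes 2; next at i=4:; next res becomes 8; next at j=0:; next res becomes 3; next at i=5:; next res becomes 9; next at j=0:; next res becomes 4; next at i=6:; next res becomes 10; next at j=0:; next res becomes 5; next val becomes 1; next at i=2:; next val becomes 2; next at i=3:; next val becomes 6; next at i=4:; next val becomes 24; next at i=5:; next val becomes 120; next at i=6:; next val becomes 720; next val becomes 98; next final value 83
compute2: tmp becomes -6; next res becomes 0; next acc becomes 32; next at i=2:; next res becomes 6; next at j=0:; next res becomes 1; next at i=3:; next res becomes 7; next at j=0:; next res becomes 2; next at i=4:; next res becomes 8; next at j=0:; next res becomes 3; next at i=5:; next res becomes 9; next at j=0:; next res becomes 4; next at i=6:; next res becomes 10; next at j=0:; next res becomes 5; next val becomes 1; next val becomes 2; next at i=3:; next val becomes 12; next at i=4:; next val becomes 60; next at i=5:; next val becomes 240; next at i=6:; next val becomes 720; next val becomes 36; next final value 21
verdict: not equivalent; witness: a=-4, b=-4


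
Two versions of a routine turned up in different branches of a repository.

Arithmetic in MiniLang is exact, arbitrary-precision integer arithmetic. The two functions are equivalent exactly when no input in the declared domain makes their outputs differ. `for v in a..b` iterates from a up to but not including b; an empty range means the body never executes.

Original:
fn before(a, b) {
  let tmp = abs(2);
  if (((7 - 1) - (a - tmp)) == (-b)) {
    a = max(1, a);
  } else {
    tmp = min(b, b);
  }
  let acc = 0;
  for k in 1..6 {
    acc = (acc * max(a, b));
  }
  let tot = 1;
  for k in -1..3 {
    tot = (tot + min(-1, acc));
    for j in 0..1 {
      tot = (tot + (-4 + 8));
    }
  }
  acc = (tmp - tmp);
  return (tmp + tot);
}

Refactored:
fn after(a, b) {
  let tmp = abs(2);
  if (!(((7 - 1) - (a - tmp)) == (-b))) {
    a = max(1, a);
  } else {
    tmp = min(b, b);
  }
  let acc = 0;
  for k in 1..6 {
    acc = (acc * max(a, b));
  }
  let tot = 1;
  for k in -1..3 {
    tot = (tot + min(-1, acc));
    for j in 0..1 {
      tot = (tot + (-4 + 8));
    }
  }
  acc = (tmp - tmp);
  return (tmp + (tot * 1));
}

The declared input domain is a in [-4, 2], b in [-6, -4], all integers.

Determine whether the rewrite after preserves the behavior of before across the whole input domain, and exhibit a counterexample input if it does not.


a=-4, b=-6 yields 7 from before but 15 from after.
verdict: not equivalent; witness: a=-4, b=-6


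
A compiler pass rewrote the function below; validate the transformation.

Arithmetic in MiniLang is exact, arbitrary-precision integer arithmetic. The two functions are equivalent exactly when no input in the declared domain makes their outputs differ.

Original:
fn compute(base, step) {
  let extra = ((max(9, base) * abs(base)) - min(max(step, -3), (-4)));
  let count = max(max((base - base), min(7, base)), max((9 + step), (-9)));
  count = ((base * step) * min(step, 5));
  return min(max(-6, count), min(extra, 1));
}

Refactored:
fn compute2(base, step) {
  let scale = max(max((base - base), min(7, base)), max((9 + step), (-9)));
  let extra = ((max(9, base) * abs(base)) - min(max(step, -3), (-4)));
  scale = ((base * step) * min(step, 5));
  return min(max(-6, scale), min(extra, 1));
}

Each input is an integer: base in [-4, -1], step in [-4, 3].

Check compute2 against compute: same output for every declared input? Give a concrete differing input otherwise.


The two are interchangeable: local variable names differ, and every declared input agrees.
As a probe, take base=-2, step=2: compute runs extra becomes 22; next count becomes 11; next count becomes -8; next final value -6; compute2 runs scale becomes 11; next extra becomes 22; next scale becomes -8; next final value -6; both end at -6.
An exhaustive pass over the 32 declared inputs shows identical outputs.
verdict: equivalent


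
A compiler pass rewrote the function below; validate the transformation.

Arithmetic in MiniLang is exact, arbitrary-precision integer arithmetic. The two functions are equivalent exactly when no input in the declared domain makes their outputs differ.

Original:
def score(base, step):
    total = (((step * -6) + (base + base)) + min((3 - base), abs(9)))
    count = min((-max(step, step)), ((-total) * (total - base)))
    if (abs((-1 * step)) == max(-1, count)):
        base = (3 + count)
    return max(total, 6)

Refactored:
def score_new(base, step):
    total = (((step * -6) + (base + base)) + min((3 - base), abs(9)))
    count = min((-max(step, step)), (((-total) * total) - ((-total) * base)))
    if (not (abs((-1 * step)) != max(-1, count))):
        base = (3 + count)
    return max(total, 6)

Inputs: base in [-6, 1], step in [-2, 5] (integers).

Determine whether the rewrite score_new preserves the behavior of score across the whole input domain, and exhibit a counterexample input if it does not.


Reading the diff, among the changes: comparison usage differs; also boolean connective usage differs; also arithmetic usage differs.
As a probe, take base=-6, step=-2: score runs total=9, then count=-135, then (abs((-1 * step)) == max(-1, count)) is false, then returns 9; score_new runs total=9, then count=-135, then (not (abs((-1 * step)) != max(-1, count))) is false, then returns 9; both end at 9.
Across all 64 domain points the two functions coincide.
verdict: equivalent


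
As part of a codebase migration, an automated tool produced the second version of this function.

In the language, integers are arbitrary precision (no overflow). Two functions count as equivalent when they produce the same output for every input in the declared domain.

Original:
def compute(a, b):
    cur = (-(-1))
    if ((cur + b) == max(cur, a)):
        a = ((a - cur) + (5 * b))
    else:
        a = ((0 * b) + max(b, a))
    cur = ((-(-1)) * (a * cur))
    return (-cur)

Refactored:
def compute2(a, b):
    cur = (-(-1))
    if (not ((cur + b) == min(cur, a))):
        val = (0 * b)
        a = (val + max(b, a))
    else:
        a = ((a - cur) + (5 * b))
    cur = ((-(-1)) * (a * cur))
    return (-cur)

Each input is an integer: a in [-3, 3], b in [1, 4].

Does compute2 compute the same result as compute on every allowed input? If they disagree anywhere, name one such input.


a=2, b=1 yields -6 from compute but -2 from compute2.
verdict: not equivalent; witness: a=2, b=1


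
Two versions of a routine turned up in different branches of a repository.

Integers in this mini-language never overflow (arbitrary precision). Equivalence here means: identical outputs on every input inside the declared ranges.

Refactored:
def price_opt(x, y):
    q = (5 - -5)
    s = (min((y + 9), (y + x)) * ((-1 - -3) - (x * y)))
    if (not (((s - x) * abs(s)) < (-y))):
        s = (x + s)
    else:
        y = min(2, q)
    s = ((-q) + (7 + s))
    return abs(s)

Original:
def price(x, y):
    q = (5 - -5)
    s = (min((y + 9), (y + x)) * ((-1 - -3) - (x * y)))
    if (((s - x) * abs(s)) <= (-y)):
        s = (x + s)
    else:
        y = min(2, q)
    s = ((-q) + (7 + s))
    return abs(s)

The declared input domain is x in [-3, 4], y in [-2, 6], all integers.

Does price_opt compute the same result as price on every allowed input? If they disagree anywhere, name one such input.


These are not equivalent — on x=-3, y=-2 the outputs split (17 vs 14).
price: q becomes 10; next s becomes 20; next (((s - x) * abs(s)) <= (-y)) evaluates to false; next y becomes 2; next s becomes 17; next final value 17
price_opt: q becomes 10; next s becomes 20; next (not (((s - x) * abs(s)) < (-y))) evaluates to true; next s becomes 17; next s becomes 14; next final value 14
verdict: not equivalent; witness: x=-3, y=-2


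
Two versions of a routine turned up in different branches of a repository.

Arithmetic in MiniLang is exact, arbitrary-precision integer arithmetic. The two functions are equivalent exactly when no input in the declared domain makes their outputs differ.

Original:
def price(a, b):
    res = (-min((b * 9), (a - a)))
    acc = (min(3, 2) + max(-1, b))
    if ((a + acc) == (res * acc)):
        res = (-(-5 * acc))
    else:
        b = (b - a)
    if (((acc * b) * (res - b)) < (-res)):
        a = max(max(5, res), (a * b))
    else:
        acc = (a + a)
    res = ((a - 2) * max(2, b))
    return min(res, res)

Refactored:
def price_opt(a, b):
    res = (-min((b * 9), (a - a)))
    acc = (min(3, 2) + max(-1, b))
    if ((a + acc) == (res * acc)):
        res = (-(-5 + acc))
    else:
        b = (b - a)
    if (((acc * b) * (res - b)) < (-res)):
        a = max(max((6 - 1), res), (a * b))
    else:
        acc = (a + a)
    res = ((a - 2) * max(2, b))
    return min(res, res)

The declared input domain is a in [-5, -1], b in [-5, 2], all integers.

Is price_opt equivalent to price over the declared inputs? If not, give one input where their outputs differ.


The rewrite breaks on a=-4, b=2, where the results are -12 and 6.
price: res becomes 0; next acc becomes 4; next ((a + acc) == (res * acc)) evaluates to true; next res becomes 20; next (((acc * b) * (res - b)) < (-res)) evaluates to false; next acc becomes -8; next res becomes -12; next final value -12
price_opt: res becomes 0; next acc becomes 4; next ((a + acc) == (res * acc)) evaluates to true; next res becomes 1; next (((acc * b) * (res - b)) < (-res)) evaluates to true; next a becomes 5; next res becomes 6; next final value 6
verdict: not equivalent; witness: a=-4, b=2


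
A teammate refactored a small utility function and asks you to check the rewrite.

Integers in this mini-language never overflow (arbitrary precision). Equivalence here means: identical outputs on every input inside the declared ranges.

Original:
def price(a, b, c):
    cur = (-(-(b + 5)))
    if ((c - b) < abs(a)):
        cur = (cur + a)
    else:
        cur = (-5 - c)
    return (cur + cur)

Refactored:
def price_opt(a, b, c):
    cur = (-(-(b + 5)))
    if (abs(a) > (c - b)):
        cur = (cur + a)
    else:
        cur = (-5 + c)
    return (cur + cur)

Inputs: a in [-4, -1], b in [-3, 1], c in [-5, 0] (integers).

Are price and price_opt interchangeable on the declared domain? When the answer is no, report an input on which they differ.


a=-2, b=-3, c=-1 yields -8 from price but -12 from price_opt.
verdict: not equivalent; witness: a=-2, b=-3, c=-1


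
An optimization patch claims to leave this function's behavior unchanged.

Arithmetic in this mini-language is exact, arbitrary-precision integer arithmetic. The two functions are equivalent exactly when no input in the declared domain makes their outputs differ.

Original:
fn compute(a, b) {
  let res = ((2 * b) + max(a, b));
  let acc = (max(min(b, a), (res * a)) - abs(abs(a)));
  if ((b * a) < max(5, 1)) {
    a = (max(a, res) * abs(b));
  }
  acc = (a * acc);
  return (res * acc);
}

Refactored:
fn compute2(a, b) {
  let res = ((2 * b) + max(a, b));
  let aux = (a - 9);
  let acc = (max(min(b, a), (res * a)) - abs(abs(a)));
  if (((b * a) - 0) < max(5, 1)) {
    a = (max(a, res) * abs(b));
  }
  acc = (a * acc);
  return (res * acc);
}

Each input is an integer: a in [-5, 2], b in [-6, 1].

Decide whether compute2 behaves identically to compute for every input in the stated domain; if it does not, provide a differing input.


Equivalent — the differences include constant usage differs, and local variable names differ, and statement counts differ, and arithmetic usage differs, yet no declared input distinguishes the two.
As a probe, take a=-2, b=-2: compute runs res becomes -6; next acc becomes 10; next ((b * a) < max(5, 1)) evaluates to true; next a becomes -4; next acc becomes -40; next final value 240; compute2 runs res becomes -6; next aux becomes -11; next acc becomes 10; next (((b * a) - 0) < max(5, 1)) evaluates to true; next a becomes -4; next acc becomes -40; next final value 240; both end at 240.
Checked all 64 inputs in the declared domain: the outputs agree on every one.
verdict: equivalent


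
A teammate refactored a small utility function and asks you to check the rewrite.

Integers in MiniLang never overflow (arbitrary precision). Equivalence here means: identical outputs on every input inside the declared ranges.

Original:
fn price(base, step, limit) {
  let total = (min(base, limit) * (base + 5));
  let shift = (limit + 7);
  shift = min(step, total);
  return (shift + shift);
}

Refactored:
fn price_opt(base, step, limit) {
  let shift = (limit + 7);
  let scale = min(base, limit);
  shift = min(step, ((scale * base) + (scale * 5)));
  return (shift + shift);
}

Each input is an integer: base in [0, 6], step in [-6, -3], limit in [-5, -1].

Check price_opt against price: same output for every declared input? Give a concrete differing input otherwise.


Differences: local variable names differ, arithmetic usage differs — yet all 140 inputs agree.
verdict: equivalent


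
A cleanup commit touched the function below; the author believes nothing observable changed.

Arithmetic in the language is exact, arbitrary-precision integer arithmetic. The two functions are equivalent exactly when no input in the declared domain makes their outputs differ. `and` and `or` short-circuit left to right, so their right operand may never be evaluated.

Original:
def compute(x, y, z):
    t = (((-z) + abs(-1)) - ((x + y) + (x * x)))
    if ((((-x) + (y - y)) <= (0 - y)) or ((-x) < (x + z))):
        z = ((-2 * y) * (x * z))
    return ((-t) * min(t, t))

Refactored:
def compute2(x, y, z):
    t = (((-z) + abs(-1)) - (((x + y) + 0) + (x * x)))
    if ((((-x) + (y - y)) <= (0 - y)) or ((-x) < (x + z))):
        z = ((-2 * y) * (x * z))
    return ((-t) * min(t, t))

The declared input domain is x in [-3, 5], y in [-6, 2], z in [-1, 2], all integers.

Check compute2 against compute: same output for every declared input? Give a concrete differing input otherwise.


Equivalent — the differences include constant usage differs; and arithmetic usage differs, yet no declared input distinguishes the two.
As a probe, take x=-1, y=-2, z=-1: compute runs t becomes 4; next ((((-x) + (y - y)) <= (0 - y)) or ((-x) < (x + z))) evaluates to true; next z becomes 4; next final value -16; compute2 runs t becomes 4; next ((((-x) + (y - y)) <= (0 - y)) or ((-x) < (x + z))) evaluates to true; next z becomes 4; next final value -16; both end at -16.
An exhaustive pass over the 324 declared inputs shows identical outputs.
verdict: equivalent


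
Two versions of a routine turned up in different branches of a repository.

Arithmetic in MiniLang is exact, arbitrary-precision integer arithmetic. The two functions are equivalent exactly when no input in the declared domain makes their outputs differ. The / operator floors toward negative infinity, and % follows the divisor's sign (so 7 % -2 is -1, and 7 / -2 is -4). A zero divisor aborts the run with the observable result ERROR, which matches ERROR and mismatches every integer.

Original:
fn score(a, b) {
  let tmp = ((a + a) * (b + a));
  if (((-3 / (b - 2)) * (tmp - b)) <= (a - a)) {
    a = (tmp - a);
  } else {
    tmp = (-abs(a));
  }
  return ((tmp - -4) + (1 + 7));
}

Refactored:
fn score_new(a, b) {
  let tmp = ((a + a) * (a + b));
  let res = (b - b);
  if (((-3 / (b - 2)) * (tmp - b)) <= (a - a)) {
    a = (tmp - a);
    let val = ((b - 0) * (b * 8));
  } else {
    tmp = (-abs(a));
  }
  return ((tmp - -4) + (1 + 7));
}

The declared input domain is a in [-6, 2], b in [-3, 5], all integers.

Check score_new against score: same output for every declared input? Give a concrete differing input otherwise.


A substantive addition is an assignment to `res` whose value nothing reads; no result depends on it; all 81 inputs agree.
verdict: equivalent


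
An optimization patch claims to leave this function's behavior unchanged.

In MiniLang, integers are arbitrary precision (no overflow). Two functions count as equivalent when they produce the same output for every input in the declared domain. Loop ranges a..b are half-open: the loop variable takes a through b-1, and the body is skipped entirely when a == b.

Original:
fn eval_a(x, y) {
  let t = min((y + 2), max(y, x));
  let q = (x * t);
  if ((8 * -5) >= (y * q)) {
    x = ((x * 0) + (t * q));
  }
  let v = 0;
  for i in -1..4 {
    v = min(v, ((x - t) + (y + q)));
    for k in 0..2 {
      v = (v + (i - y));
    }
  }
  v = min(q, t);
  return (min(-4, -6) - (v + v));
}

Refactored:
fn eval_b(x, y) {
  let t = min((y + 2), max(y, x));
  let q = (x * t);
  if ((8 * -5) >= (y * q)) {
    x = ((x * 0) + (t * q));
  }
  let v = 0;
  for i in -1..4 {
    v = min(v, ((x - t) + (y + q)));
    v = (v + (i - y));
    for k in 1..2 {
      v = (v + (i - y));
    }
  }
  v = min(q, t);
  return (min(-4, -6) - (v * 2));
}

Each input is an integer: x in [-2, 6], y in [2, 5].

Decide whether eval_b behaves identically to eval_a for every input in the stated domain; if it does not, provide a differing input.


Equivalent — the differences include constant usage differs, and statement counts differ, and loop structure differs, and arithmetic usage differs, yet no declared input distinguishes the two.
One worked example (x=-1, y=2) — eval_a: t becomes 2; next q becomes -2; next ((8 * -5) >= (y * q)) evaluates to false; next v becomes 0; next at i=-1:; next v becomes -3; next at k=0:; next v becomes -6; next at k=1:; next v becomes -9; next at i=0:; next v becomes -9; next at k=0:; next v becomes -11; next at k=1:; next v becomes -13; next at i=1:; next v becomes -13; next at k=0:; next v becomes -14; next at k=1:; next v becomes -15; next at i=2:; next v becomes -15; next at k=0:; next v becomes -15; next at k=1:; next v becomes -15; next at i=3:; next v becomes -15; next at k=0:; next v becomes -14; next at k=1:; next v becomes -13; next v becomes -2; next final value -2; eval_b: t becomes 2; next q becomes -2; next ((8 * -5) >= (y * q)) evaluates to false; next v becomes 0; next at i=-1:; next v becomes -3; next v becomes -6; next at k=1:; next v becomes -9; next at i=0:; next v becomes -9; next v becomes -11; next at k=1:; next v becomes -13; next at i=1:; next v becomes -13; next v becomes -14; next at k=1:; next v becomes -15; next at i=2:; next v becomes -15; next v becomes -15; next at k=1:; next v becomes -15; next at i=3:; next v becomes -15; next v becomes -14; next at k=1:; next v becomes -13; next v becomes -2; next final value -2; agreement on -2.
Checked all 36 inputs in the declared domain: the outputs agree on every one.
verdict: equivalent
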